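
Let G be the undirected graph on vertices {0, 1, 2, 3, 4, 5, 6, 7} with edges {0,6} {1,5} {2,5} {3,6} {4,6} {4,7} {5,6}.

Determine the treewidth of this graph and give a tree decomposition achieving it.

Every bag has size at most 2, so the width is 2 − 1 = 1 and tw(G) ≤ 1. Any graph with an edge has treewidth ≥ 1, and G has the edge 5–2. Hence tw(G) = 1 exactly.

Treewidth 1.
One optimal decomposition is:
Bags: B1 = {2, 5}  B2 = {1, 5}  B3 = {5, 6}  B4 = {4, 6}  B5 = {3, 6}  B6 = {4, 7}  B7 = {0, 6}
Tree: B1–B2, B1–B3, B3–B4, B4–B5, B4–B6, B5–B7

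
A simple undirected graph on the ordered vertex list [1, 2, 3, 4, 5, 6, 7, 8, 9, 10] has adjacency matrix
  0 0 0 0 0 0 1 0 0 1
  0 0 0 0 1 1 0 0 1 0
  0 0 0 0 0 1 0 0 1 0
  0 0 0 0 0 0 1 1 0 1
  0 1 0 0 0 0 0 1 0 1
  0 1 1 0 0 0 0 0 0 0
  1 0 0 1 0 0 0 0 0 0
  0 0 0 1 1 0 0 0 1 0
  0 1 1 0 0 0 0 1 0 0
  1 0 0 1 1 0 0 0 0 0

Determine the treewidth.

2

A width-2 tree decomposition is:
Bags: B1 = {1, 4, 7}  B2 = {1, 4, 10}  B3 = {4, 8, 10}  B4 = {5, 8, 10}  B5 = {5, 8, 9}  B6 = {2, 5, 9}  B7 = {2, 3, 9}  B8 = {2, 3, 6}
Tree: B1–B2, B2–B3, B3–B4, B4–B5, B5–B6, B6–B7, B7–B8
Every bag has size at most 3, so the width is 3 − 1 = 2 and tw(G) ≤ 2. For the lower bound, G contains the cycle 7–1–10–4–7, so G is not a forest; only forests have treewidth ≤ 1, hence tw(G) ≥ 2. Hence tw(G) = 2 exactly.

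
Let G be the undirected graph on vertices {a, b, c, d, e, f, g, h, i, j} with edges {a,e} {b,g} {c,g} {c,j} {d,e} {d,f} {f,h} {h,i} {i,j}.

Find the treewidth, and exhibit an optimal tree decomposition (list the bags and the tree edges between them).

The largest bag has 2 vertices, giving width 1; this decomposition certifies tw(G) ≤ 1. Any graph with an edge has treewidth ≥ 1, and G has the edge b–g. Therefore the treewidth is 1.

Treewidth 1.
One optimal decomposition is:
Bags: B1 = {b, g}  B2 = {c, g}  B3 = {c, j}  B4 = {i, j}  B5 = {h, i}  B6 = {f, h}  B7 = {d, f}  B8 = {d, e}  B9 = {a, e}
Tree: B1–B2, B2–B3, B3–B4, B4–B5, B5–B6, B6–B7, B7–B8, B8–B9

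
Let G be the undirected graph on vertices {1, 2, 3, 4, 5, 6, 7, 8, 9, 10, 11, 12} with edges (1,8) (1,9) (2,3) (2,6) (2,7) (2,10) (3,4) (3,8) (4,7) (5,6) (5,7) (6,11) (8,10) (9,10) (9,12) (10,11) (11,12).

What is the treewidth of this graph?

3

A width-3 tree decomposition is:
Bags: B1 = {1, 9, 11, 12}  B2 = {1, 9, 10, 11}  B3 = {1, 8, 10, 11}  B4 = {6, 8, 10, 11}  B5 = {2, 6, 8, 10}  B6 = {2, 3, 6, 8}  B7 = {2, 3, 5, 6}  B8 = {2, 3, 5, 7}  B9 = {3, 4, 5, 7}
Tree: B1–B2, B2–B3, B3–B4, B4–B5, B5–B6, B6–B7, B7–B8, B8–B9
Each bag holds 4 vertices, so the decomposition has width 3, which upper-bounds the treewidth. For the lower bound: the 4 vertex sets {1,9,12}, {11}, {10}, {2,3,6,8} are disjoint, each induces a connected subgraph, and every pair is joined by at least one edge of G. Contracting each set to a single vertex therefore yields K_{4} as a minor, and since treewidth is minor-monotone, tw(G) ≥ tw(K_{4}) = 3. The upper and lower bounds meet at 3, so that is the treewidth.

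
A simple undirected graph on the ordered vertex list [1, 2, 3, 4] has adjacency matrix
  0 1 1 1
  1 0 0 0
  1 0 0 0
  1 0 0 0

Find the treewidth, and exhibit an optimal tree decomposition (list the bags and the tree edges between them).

Each bag holds 2 vertices, so the decomposition has width 1, which upper-bounds the treewidth. Any graph with an edge has treewidth ≥ 1, and G has the edge 1–2. Therefore the treewidth is 1.

Treewidth 1.
One such decomposition:
Bags: B1 = {1, 2}  B2 = {1, 4}  B3 = {1, 3}
Tree: B1–B2, B1–B3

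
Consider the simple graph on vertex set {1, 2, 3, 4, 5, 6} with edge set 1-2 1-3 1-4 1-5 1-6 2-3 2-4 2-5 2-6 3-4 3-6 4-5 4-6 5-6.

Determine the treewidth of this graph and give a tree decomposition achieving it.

Treewidth 4.
One optimal decomposition is:
Bags: B1 = {1, 2, 3, 4, 6}  B2 = {1, 2, 4, 5, 6}
Tree: B1–B2

Every bag has size at most 5, so the width is 5 − 1 = 4 and tw(G) ≤ 4. On the other hand G contains the 5-clique {1, 2, 3, 4, 6}. A clique must lie in a single bag of any decomposition, so no decomposition can have width below 4. The upper and lower bounds meet at 4, so that is the treewidth.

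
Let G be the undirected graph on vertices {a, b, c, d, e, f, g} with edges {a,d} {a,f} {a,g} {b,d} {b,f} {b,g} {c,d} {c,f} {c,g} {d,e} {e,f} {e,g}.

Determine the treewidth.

3

A width-3 tree decomposition is:
Bags: B1 = {c, d, f, g}  B2 = {b, d, f, g}  B3 = {d, e, f, g}  B4 = {a, d, f, g}
Tree: B1–B2, B2–B3, B3–B4
Every bag has size at most 4, so the width is 4 − 1 = 3 and tw(G) ≤ 3. For the lower bound: the 4 vertex sets {c,f}, {b,d}, {g}, {e} are disjoint, each induces a connected subgraph, and every pair is joined by at least one edge of G. Contracting each set to a single vertex therefore yields K_{4} as a minor, and since treewidth is minor-monotone, tw(G) ≥ tw(K_{4}) = 3. Combining the bounds, tw(G) = 3.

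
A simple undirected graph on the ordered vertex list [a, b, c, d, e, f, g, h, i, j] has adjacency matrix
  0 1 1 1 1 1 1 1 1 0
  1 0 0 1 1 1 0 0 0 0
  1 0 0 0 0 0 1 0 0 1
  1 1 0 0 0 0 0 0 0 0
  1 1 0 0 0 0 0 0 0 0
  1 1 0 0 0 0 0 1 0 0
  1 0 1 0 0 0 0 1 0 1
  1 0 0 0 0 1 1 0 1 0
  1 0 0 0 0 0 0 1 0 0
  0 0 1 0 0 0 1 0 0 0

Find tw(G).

A width-2 tree decomposition is:
Bags: B1 = {a, f, h}  B2 = {a, g, h}  B3 = {a, h, i}  B4 = {a, b, f}  B5 = {a, b, d}  B6 = {a, c, g}  B7 = {a, b, e}  B8 = {c, g, j}
Tree: B1–B2, B2–B3, B1–B4, B4–B5, B2–B6, B4–B7, B6–B8
The largest bag has 3 vertices, giving width 2; this decomposition certifies tw(G) ≤ 2. Conversely, {c, g, j} is a clique of size 3, and the vertices of any clique must share a bag in every tree decomposition; so some bag has ≥ 3 vertices and tw(G) ≥ 2. Therefore the treewidth is 2.

2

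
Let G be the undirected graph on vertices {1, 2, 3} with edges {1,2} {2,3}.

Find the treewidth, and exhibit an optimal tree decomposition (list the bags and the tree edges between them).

The largest bag has 2 vertices, giving width 1; this decomposition certifies tw(G) ≤ 1. Any graph with an edge has treewidth ≥ 1, and G has the edge 3–2. Combining the bounds, tw(G) = 1.

Treewidth 1.
One optimal decomposition is:
Bags: B1 = {2, 3}  B2 = {1, 2}
Tree: B1–B2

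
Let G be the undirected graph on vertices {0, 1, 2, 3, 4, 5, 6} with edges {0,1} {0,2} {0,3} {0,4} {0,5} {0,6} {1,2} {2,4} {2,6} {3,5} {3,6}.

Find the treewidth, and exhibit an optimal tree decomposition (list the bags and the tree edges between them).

Each bag holds 3 vertices, so the decomposition has width 2, which upper-bounds the treewidth. On the other hand G contains the 3-clique {0, 1, 2}. A clique must lie in a single bag of any decomposition, so no decomposition can have width below 2. The upper and lower bounds meet at 2, so that is the treewidth.

Treewidth 2.
One optimal decomposition is:
Bags: B1 = {0, 2, 6}  B2 = {0, 1, 2}  B3 = {0, 3, 6}  B4 = {0, 2, 4}  B5 = {0, 3, 5}
Tree: B1–B2, B1–B3, B2–B4, B3–B5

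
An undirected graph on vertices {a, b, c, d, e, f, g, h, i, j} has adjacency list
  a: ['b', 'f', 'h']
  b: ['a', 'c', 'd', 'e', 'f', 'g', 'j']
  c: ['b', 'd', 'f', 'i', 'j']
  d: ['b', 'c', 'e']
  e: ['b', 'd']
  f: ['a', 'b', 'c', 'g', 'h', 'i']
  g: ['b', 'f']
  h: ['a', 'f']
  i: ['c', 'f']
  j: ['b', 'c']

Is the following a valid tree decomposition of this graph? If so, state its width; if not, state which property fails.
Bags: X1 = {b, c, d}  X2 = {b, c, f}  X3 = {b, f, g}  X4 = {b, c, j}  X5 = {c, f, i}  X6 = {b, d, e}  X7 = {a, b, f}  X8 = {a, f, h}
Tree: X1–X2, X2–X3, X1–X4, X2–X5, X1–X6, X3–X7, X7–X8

Yes; width 2.

Vertex coverage: the bags together contain {a, b, c, d, e, f, g, h, i, j}, the full vertex set. Edge coverage: each edge of G has both endpoints in at least one bag. Running intersection: for every vertex, the bags containing it form a connected subtree. All three properties hold, so this is a valid tree decomposition of width max|bag| − 1 = 2, and hence tw(G) ≤ 2.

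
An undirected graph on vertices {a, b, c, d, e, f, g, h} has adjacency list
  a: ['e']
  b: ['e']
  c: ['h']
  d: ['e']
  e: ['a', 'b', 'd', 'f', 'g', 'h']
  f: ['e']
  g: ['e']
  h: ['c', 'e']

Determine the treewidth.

A width-1 tree decomposition is:
Bags: B1 = {e, h}  B2 = {c, h}  B3 = {a, e}  B4 = {b, e}  B5 = {e, f}  B6 = {d, e}  B7 = {e, g}
Tree: B1–B2, B1–B3, B1–B4, B1–B5, B5–B6, B5–B7
Each bag holds 2 vertices, so the decomposition has width 1, which upper-bounds the treewidth. Since G has at least one edge (e.g. h–e), it is not an edgeless graph, so tw(G) ≥ 1. The upper and lower bounds meet at 1, so that is the treewidth.

1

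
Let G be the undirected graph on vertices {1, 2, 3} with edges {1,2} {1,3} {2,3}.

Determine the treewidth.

2

A width-2 tree decomposition is:
Bags: B1 = {1, 2, 3}
Tree: (single bag)
A single bag containing all 3 vertices is trivially a valid decomposition of width 2. Conversely, {1, 2, 3} is a clique of size 3, and the vertices of any clique must share a bag in every tree decomposition; so some bag has ≥ 3 vertices and tw(G) ≥ 2. Hence tw(G) = 2 exactly.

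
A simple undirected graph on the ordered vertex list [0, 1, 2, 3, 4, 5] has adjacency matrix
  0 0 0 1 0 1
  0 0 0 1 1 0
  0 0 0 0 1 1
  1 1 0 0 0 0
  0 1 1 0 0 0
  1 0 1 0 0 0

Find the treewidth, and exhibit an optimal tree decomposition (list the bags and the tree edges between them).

Treewidth 2.
One optimal decomposition is:
Bags: B1 = {0, 3, 5}  B2 = {2, 3, 5}  B3 = {2, 3, 4}  B4 = {1, 3, 4}
Tree: B1–B2, B2–B3, B3–B4

The largest bag has 3 vertices, giving width 2; this decomposition certifies tw(G) ≤ 2. Since 3–0–5–2–4–1–3 is a cycle in G, G is not acyclic. Forests are exactly the graphs of treewidth ≤ 1, so tw(G) ≥ 2. The upper and lower bounds meet at 2, so that is the treewidth.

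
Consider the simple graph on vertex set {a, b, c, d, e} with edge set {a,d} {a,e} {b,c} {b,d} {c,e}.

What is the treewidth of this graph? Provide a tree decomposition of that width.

Each bag holds 3 vertices, so the decomposition has width 2, which upper-bounds the treewidth. Since d–b–c–e–a–d is a cycle in G, G is not acyclic. Forests are exactly the graphs of treewidth ≤ 1, so tw(G) ≥ 2. Combining the bounds, tw(G) = 2.

Treewidth 2.
One such decomposition:
Bags: B1 = {b, c, d}  B2 = {c, d, e}  B3 = {a, d, e}
Tree: B1–B2, B2–B3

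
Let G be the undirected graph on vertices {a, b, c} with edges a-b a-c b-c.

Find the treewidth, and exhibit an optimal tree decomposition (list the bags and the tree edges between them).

A single bag containing all 3 vertices is trivially a valid decomposition of width 2. For the lower bound, the 3 vertices {a, b, c} are pairwise adjacent, and any tree decomposition puts a clique entirely inside one bag — forcing width ≥ 2. The upper and lower bounds meet at 2, so that is the treewidth.

Treewidth 2.
One such decomposition:
Bags: B1 = {a, b, c}
Tree: (single bag)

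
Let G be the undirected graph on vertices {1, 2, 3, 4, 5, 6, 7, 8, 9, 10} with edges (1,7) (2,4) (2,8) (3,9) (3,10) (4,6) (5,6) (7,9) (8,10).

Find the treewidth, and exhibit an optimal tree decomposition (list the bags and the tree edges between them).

Treewidth 1.
One optimal decomposition is:
Bags: B1 = {1, 7}  B2 = {7, 9}  B3 = {3, 9}  B4 = {3, 10}  B5 = {8, 10}  B6 = {2, 8}  B7 = {2, 4}  B8 = {4, 6}  B9 = {5, 6}
Tree: B1–B2, B2–B3, B3–B4, B4–B5, B5–B6, B6–B7, B7–B8, B8–B9

Each bag holds 2 vertices, so the decomposition has width 1, which upper-bounds the treewidth. Since G has at least one edge (e.g. 1–7), it is not an edgeless graph, so tw(G) ≥ 1. Therefore the treewidth is 1.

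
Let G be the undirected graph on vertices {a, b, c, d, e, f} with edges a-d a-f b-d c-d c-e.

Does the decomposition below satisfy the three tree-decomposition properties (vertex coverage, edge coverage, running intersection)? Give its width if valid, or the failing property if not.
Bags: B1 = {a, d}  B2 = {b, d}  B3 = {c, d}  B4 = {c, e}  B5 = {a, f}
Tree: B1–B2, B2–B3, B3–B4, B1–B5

Vertex coverage: the bags together contain {a, b, c, d, e, f}, the full vertex set. Edge coverage: each edge of G has both endpoints in at least one bag. Running intersection: for every vertex, the bags containing it form a connected subtree. All three properties hold, so this is a valid tree decomposition of width max|bag| − 1 = 1, and hence tw(G) ≤ 1.

Yes; width 1.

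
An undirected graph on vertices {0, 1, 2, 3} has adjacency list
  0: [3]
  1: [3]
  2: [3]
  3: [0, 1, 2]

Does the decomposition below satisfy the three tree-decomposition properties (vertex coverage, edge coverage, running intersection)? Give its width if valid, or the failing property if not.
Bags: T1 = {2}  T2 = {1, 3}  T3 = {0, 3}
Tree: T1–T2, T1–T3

No — edge (3,2) lies in no bag.

A tree decomposition must satisfy three properties: every vertex lies in some bag; for every edge, both endpoints lie together in some bag; and for every vertex, the bags containing it form a connected subtree. Here edge (3,2) lies in no bag, so the decomposition is invalid.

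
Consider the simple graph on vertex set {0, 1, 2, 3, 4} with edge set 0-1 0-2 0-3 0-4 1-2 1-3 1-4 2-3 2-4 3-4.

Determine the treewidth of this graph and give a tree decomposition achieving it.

Treewidth 4.
Bags: B1 = {0, 1, 2, 3, 4}
Tree: (single bag)

A single bag containing all 5 vertices is trivially a valid decomposition of width 4. On the other hand G contains the 5-clique {0, 1, 2, 3, 4}. A clique must lie in a single bag of any decomposition, so no decomposition can have width below 4. Hence tw(G) = 4 exactly.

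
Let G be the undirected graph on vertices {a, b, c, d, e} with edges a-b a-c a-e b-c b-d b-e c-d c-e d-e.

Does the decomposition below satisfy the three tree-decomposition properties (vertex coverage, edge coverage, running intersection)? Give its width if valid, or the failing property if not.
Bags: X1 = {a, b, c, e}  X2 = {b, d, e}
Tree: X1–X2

No — edge (c,d) lies in no bag.

A tree decomposition must satisfy three properties: every vertex lies in some bag; for every edge, both endpoints lie together in some bag; and for every vertex, the bags containing it form a connected subtree. Here edge (c,d) lies in no bag, so the decomposition is invalid.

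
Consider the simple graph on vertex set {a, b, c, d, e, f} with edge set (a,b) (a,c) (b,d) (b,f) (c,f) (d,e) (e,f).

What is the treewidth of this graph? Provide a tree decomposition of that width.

Every bag has size at most 3, so the width is 3 − 1 = 2 and tw(G) ≤ 2. Since c–a–b–f–c is a cycle in G, G is not acyclic. Forests are exactly the graphs of treewidth ≤ 1, so tw(G) ≥ 2. The upper and lower bounds meet at 2, so that is the treewidth.

Treewidth 2.
One such decomposition:
Bags: B1 = {a, c, f}  B2 = {a, b, f}  B3 = {b, e, f}  B4 = {b, d, e}
Tree: B1–B2, B2–B3, B3–B4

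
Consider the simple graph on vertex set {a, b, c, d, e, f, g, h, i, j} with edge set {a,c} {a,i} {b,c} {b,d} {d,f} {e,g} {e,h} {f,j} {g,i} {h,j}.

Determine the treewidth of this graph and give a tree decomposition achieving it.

Treewidth 2.
One such decomposition:
Bags: B1 = {a, g, i}  B2 = {a, e, g}  B3 = {a, e, h}  B4 = {a, h, j}  B5 = {a, f, j}  B6 = {a, d, f}  B7 = {a, b, d}  B8 = {a, b, c}
Tree: B1–B2, B2–B3, B3–B4, B4–B5, B5–B6, B6–B7, B7–B8

Each bag holds 3 vertices, so the decomposition has width 2, which upper-bounds the treewidth. Since a–i–g–e–h–j–f–d–b–c–a is a cycle in G, G is not acyclic. Forests are exactly the graphs of treewidth ≤ 1, so tw(G) ≥ 2. Hence tw(G) = 2 exactly.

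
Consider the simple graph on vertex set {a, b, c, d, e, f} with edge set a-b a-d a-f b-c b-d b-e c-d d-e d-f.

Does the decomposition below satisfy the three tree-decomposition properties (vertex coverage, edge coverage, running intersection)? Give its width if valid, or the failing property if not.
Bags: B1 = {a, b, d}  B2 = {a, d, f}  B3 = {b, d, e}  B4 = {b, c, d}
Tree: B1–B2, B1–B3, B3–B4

Yes; width 2.

Every vertex of G appears in some bag (union = {a, b, c, d, e, f}); every edge is covered by a bag; and for each vertex v the set of bags containing v is connected in the bag tree. The decomposition is therefore valid. The largest bag has 3 vertices, so the width is 2.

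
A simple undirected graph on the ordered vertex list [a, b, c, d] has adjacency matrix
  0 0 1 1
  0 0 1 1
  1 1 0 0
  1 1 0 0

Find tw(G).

A width-2 tree decomposition is:
Bags: B1 = {a, b, c}  B2 = {a, b, d}
Tree: B1–B2
The largest bag has 3 vertices, giving width 2; this decomposition certifies tw(G) ≤ 2. Since a–c–b–d–a is a cycle in G, G is not acyclic. Forests are exactly the graphs of treewidth ≤ 1, so tw(G) ≥ 2. Hence tw(G) = 2 exactly.

2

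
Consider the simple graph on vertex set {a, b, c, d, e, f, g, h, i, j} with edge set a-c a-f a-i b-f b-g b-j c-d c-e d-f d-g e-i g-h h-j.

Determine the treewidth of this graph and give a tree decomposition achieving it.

Treewidth 2.
One optimal decomposition is:
Bags: B1 = {a, e, i}  B2 = {a, c, e}  B3 = {a, c, f}  B4 = {c, d, f}  B5 = {b, d, f}  B6 = {b, d, g}  B7 = {b, g, j}  B8 = {g, h, j}
Tree: B1–B2, B2–B3, B3–B4, B4–B5, B5–B6, B6–B7, B7–B8

Each bag holds 3 vertices, so the decomposition has width 2, which upper-bounds the treewidth. For the lower bound, G contains the cycle i–e–c–a–i, so G is not a forest; only forests have treewidth ≤ 1, hence tw(G) ≥ 2. Hence tw(G) = 2 exactly.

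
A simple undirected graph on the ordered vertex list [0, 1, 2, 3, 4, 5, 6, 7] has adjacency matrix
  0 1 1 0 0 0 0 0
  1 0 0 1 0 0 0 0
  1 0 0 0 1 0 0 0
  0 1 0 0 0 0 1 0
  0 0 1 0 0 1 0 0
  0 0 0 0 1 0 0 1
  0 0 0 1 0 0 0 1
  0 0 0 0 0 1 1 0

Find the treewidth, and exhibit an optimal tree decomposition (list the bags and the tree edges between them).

Treewidth 2.
One optimal decomposition is:
Bags: B1 = {2, 4, 5}  B2 = {2, 5, 7}  B3 = {2, 6, 7}  B4 = {2, 3, 6}  B5 = {1, 2, 3}  B6 = {0, 1, 2}
Tree: B1–B2, B2–B3, B3–B4, B4–B5, B5–B6

Every bag has size at most 3, so the width is 3 − 1 = 2 and tw(G) ≤ 2. Since 2–4–5–7–6–3–1–0–2 is a cycle in G, G is not acyclic. Forests are exactly the graphs of treewidth ≤ 1, so tw(G) ≥ 2. The upper and lower bounds meet at 2, so that is the treewidth.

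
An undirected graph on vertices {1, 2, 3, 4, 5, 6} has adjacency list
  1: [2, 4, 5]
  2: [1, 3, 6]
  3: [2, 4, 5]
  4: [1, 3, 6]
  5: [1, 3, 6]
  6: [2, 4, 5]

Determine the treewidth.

A width-3 tree decomposition is:
Bags: B1 = {1, 3, 4, 6}  B2 = {1, 3, 5, 6}  B3 = {1, 2, 3, 6}
Tree: B1–B2, B2–B3
The largest bag has 4 vertices, giving width 3; this decomposition certifies tw(G) ≤ 3. For the lower bound: the 4 vertex sets {3,4}, {1,5}, {6}, {2} are disjoint, each induces a connected subgraph, and every pair is joined by at least one edge of G. Contracting each set to a single vertex therefore yields K_{4} as a minor, and since treewidth is minor-monotone, tw(G) ≥ tw(K_{4}) = 3. Combining the bounds, tw(G) = 3.

3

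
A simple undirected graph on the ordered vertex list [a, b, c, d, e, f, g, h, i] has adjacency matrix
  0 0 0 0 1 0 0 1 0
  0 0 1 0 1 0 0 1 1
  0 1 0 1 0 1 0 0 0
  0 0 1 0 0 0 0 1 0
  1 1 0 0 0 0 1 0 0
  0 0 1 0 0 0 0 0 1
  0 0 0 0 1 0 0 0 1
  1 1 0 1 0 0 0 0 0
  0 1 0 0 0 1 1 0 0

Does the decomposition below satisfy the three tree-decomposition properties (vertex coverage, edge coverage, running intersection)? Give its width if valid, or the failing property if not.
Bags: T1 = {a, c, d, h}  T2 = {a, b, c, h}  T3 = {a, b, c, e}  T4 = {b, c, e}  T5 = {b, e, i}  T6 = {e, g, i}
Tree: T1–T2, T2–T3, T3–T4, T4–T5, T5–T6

A tree decomposition must satisfy three properties: every vertex lies in some bag; for every edge, both endpoints lie together in some bag; and for every vertex, the bags containing it form a connected subtree. Here vertex f appears in no bag, so the decomposition is invalid.

No — vertex f appears in no bag.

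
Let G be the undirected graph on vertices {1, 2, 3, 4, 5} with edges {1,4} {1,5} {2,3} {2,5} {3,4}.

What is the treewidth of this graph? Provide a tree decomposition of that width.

Treewidth 2.
One optimal decomposition is:
Bags: B1 = {1, 3, 4}  B2 = {1, 2, 3}  B3 = {1, 2, 5}
Tree: B1–B2, B2–B3

Each bag holds 3 vertices, so the decomposition has width 2, which upper-bounds the treewidth. The edges 1–4–3–2–5–1 form a cycle, so G is not a tree and its treewidth is at least 2. Therefore the treewidth is 2.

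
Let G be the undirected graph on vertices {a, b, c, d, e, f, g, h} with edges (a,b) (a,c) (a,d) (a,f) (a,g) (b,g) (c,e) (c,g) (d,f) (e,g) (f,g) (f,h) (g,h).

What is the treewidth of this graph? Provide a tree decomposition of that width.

Treewidth 2.
One optimal decomposition is:
Bags: B1 = {a, b, g}  B2 = {a, f, g}  B3 = {f, g, h}  B4 = {a, c, g}  B5 = {c, e, g}  B6 = {a, d, f}
Tree: B1–B2, B2–B3, B1–B4, B4–B5, B2–B6

Every bag has size at most 3, so the width is 3 − 1 = 2 and tw(G) ≤ 2. On the other hand G contains the 3-clique {a, d, f}. A clique must lie in a single bag of any decomposition, so no decomposition can have width below 2. Therefore the treewidth is 2.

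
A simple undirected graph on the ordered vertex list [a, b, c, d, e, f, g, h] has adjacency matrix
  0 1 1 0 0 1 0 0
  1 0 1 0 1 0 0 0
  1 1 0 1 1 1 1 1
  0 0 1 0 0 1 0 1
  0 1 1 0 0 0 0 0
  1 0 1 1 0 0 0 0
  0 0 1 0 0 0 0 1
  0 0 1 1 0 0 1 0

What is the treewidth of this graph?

2

A width-2 tree decomposition is:
Bags: B1 = {a, c, f}  B2 = {c, d, f}  B3 = {c, d, h}  B4 = {c, g, h}  B5 = {a, b, c}  B6 = {b, c, e}
Tree: B1–B2, B2–B3, B3–B4, B1–B5, B5–B6
Every bag has size at most 3, so the width is 3 − 1 = 2 and tw(G) ≤ 2. On the other hand G contains the 3-clique {c, d, h}. A clique must lie in a single bag of any decomposition, so no decomposition can have width below 2. Combining the bounds, tw(G) = 2.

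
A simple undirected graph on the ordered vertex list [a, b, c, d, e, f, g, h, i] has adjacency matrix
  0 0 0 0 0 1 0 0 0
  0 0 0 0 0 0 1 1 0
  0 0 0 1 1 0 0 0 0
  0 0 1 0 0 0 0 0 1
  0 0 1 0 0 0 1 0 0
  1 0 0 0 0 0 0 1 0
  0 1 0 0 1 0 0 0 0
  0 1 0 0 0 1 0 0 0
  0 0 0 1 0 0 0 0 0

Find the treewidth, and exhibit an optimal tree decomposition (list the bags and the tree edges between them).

Each bag holds 2 vertices, so the decomposition has width 1, which upper-bounds the treewidth. Any graph with an edge has treewidth ≥ 1, and G has the edge a–f. Therefore the treewidth is 1.

Treewidth 1.
One optimal decomposition is:
Bags: B1 = {a, f}  B2 = {f, h}  B3 = {b, h}  B4 = {b, g}  B5 = {e, g}  B6 = {c, e}  B7 = {c, d}  B8 = {d, i}
Tree: B1–B2, B2–B3, B3–B4, B4–B5, B5–B6, B6–B7, B7–B8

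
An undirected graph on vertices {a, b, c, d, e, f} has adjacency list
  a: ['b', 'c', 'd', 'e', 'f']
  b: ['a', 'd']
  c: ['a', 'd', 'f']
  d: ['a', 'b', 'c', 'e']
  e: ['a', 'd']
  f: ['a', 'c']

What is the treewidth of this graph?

2

A width-2 tree decomposition is:
Bags: B1 = {a, b, d}  B2 = {a, c, d}  B3 = {a, d, e}  B4 = {a, c, f}
Tree: B1–B2, B2–B3, B2–B4
Every bag has size at most 3, so the width is 3 − 1 = 2 and tw(G) ≤ 2. On the other hand G contains the 3-clique {a, d, e}. A clique must lie in a single bag of any decomposition, so no decomposition can have width below 2. Hence tw(G) = 2 exactly.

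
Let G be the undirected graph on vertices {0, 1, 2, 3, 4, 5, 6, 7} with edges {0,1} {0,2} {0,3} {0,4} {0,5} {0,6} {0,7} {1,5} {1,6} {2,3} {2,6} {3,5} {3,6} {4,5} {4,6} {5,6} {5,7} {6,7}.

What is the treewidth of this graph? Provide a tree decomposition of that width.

Each bag holds 4 vertices, so the decomposition has width 3, which upper-bounds the treewidth. Conversely, {0, 2, 3, 6} is a clique of size 4, and the vertices of any clique must share a bag in every tree decomposition; so some bag has ≥ 4 vertices and tw(G) ≥ 3. Combining the bounds, tw(G) = 3.

Treewidth 3.
Bags: B1 = {0, 3, 5, 6}  B2 = {0, 2, 3, 6}  B3 = {0, 4, 5, 6}  B4 = {0, 5, 6, 7}  B5 = {0, 1, 5, 6}
Tree: B1–B2, B1–B3, B1–B4, B1–B5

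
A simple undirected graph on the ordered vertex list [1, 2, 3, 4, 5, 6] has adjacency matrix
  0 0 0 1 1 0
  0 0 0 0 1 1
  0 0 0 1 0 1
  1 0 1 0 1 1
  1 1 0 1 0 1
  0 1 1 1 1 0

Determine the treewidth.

A width-2 tree decomposition is:
Bags: B1 = {4, 5, 6}  B2 = {2, 5, 6}  B3 = {1, 4, 5}  B4 = {3, 4, 6}
Tree: B1–B2, B1–B3, B1–B4
Each bag holds 3 vertices, so the decomposition has width 2, which upper-bounds the treewidth. Conversely, {2, 5, 6} is a clique of size 3, and the vertices of any clique must share a bag in every tree decomposition; so some bag has ≥ 3 vertices and tw(G) ≥ 2. Therefore the treewidth is 2.

2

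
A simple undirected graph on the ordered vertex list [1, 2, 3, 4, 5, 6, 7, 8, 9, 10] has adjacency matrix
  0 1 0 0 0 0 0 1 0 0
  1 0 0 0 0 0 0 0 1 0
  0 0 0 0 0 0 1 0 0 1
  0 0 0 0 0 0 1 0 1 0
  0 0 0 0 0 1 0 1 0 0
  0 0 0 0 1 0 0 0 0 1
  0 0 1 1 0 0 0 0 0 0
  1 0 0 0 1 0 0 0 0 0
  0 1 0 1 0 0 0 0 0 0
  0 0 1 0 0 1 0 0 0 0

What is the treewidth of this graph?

2

A width-2 tree decomposition is:
Bags: B1 = {5, 6, 8}  B2 = {1, 6, 8}  B3 = {1, 2, 6}  B4 = {2, 6, 9}  B5 = {4, 6, 9}  B6 = {4, 6, 7}  B7 = {3, 6, 7}  B8 = {3, 6, 10}
Tree: B1–B2, B2–B3, B3–B4, B4–B5, B5–B6, B6–B7, B7–B8
Each bag holds 3 vertices, so the decomposition has width 2, which upper-bounds the treewidth. Since 6–5–8–1–2–9–4–7–3–10–6 is a cycle in G, G is not acyclic. Forests are exactly the graphs of treewidth ≤ 1, so tw(G) ≥ 2. Therefore the treewidth is 2.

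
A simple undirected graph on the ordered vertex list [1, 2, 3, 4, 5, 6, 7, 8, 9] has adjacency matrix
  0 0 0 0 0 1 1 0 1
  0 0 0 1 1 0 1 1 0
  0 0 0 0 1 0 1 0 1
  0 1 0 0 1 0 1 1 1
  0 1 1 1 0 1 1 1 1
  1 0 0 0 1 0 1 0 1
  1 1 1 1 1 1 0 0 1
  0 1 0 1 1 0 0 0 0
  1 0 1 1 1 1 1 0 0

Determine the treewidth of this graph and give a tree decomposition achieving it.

Every bag has size at most 4, so the width is 4 − 1 = 3 and tw(G) ≤ 3. For the lower bound, the 4 vertices {1, 6, 7, 9} are pairwise adjacent, and any tree decomposition puts a clique entirely inside one bag — forcing width ≥ 3. The upper and lower bounds meet at 3, so that is the treewidth.

Treewidth 3.
One optimal decomposition is:
Bags: B1 = {2, 4, 5, 7}  B2 = {4, 5, 7, 9}  B3 = {3, 5, 7, 9}  B4 = {5, 6, 7, 9}  B5 = {2, 4, 5, 8}  B6 = {1, 6, 7, 9}
Tree: B1–B2, B2–B3, B2–B4, B1–B5, B4–B6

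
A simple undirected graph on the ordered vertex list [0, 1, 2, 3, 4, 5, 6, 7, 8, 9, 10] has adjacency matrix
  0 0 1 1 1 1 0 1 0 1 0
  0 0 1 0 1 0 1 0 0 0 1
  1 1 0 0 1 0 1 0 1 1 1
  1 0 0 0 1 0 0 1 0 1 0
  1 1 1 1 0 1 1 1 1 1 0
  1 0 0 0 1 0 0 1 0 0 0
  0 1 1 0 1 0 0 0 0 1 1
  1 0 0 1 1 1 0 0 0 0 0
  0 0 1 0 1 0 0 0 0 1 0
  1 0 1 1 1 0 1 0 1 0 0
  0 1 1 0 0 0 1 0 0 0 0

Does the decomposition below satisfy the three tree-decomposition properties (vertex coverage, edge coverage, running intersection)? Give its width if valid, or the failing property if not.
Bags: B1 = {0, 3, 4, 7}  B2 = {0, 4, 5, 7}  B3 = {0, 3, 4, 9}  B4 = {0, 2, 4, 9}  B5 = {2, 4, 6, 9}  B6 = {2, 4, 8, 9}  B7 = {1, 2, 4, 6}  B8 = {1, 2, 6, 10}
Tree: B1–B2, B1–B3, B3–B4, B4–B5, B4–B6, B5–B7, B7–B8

Yes; width 3.

Checking the three conditions: (i) the bags cover all of {0, 1, 2, 3, 4, 5, 6, 7, 8, 9, 10}; (ii) for each edge, some bag contains both endpoints; (iii) the bags containing any fixed vertex form a subtree. All hold, so the decomposition is valid with width 4 − 1 = 3.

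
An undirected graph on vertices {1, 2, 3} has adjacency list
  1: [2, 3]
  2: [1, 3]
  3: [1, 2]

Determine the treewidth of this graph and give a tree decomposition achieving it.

Treewidth 2.
Bags: B1 = {1, 2, 3}
Tree: (single bag)

With just one bag of size 3, the width is 3 − 1 = 2, so tw(G) ≤ 2. On the other hand G contains the 3-clique {1, 2, 3}. A clique must lie in a single bag of any decomposition, so no decomposition can have width below 2. The upper and lower bounds meet at 2, so that is the treewidth.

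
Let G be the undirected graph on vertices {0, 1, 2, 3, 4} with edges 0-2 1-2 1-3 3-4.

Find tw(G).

1

A width-1 tree decomposition is:
Bags: B1 = {3, 4}  B2 = {1, 3}  B3 = {1, 2}  B4 = {0, 2}
Tree: B1–B2, B2–B3, B3–B4
The largest bag has 2 vertices, giving width 1; this decomposition certifies tw(G) ≤ 1. G has an edge, so its treewidth is at least 1. The upper and lower bounds meet at 1, so that is the treewidth.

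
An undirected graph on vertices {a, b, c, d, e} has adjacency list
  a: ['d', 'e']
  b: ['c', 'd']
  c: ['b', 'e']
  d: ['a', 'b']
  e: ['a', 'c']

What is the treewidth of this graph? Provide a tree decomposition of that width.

Each bag holds 3 vertices, so the decomposition has width 2, which upper-bounds the treewidth. The edges e–a–d–b–c–e form a cycle, so G is not a tree and its treewidth is at least 2. Hence tw(G) = 2 exactly.

Treewidth 2.
Bags: B1 = {a, d, e}  B2 = {b, d, e}  B3 = {b, c, e}
Tree: B1–B2, B2–B3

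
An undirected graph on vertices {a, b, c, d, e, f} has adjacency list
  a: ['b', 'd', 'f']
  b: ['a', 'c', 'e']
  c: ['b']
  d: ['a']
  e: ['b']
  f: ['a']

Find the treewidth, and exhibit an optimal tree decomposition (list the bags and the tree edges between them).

Treewidth 1.
One such decomposition:
Bags: B1 = {a, b}  B2 = {a, d}  B3 = {b, e}  B4 = {b, c}  B5 = {a, f}
Tree: B1–B2, B1–B3, B1–B4, B1–B5

Each bag holds 2 vertices, so the decomposition has width 1, which upper-bounds the treewidth. Any graph with an edge has treewidth ≥ 1, and G has the edge b–a. Combining the bounds, tw(G) = 1.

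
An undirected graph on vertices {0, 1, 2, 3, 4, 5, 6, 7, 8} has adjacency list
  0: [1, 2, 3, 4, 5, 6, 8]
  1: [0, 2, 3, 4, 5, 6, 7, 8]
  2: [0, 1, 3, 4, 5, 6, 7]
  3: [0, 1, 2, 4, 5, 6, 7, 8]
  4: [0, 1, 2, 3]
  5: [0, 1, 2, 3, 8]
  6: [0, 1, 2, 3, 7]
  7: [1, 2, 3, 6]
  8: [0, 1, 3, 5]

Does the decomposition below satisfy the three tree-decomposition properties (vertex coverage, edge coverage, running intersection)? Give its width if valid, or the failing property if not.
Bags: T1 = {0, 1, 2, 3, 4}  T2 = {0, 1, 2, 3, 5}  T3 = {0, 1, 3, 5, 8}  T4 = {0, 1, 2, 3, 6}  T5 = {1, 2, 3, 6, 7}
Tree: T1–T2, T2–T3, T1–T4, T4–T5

Every vertex of G appears in some bag (union = {0, 1, 2, 3, 4, 5, 6, 7, 8}); every edge is covered by a bag; and for each vertex v the set of bags containing v is connected in the bag tree. The decomposition is therefore valid. The largest bag has 5 vertices, so the width is 4.

Yes; width 4.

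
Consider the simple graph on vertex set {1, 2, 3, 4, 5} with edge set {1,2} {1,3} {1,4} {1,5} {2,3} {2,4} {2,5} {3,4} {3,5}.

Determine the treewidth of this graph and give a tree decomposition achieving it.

Treewidth 3.
Bags: B1 = {1, 2, 3, 5}  B2 = {1, 2, 3, 4}
Tree: B1–B2

The largest bag has 4 vertices, giving width 3; this decomposition certifies tw(G) ≤ 3. For the lower bound, the 4 vertices {1, 2, 3, 4} are pairwise adjacent, and any tree decomposition puts a clique entirely inside one bag — forcing width ≥ 3. Hence tw(G) = 3 exactly.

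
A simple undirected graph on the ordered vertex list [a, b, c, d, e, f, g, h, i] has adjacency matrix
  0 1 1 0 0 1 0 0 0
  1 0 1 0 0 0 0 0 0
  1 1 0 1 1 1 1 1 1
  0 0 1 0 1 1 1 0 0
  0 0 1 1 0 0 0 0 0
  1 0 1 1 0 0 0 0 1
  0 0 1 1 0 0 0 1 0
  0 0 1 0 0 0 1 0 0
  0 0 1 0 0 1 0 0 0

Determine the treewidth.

2

A width-2 tree decomposition is:
Bags: B1 = {c, d, f}  B2 = {c, d, g}  B3 = {c, d, e}  B4 = {a, c, f}  B5 = {c, g, h}  B6 = {a, b, c}  B7 = {c, f, i}
Tree: B1–B2, B2–B3, B1–B4, B2–B5, B4–B6, B1–B7
The largest bag has 3 vertices, giving width 2; this decomposition certifies tw(G) ≤ 2. On the other hand G contains the 3-clique {c, d, g}. A clique must lie in a single bag of any decomposition, so no decomposition can have width below 2. The upper and lower bounds meet at 2, so that is the treewidth.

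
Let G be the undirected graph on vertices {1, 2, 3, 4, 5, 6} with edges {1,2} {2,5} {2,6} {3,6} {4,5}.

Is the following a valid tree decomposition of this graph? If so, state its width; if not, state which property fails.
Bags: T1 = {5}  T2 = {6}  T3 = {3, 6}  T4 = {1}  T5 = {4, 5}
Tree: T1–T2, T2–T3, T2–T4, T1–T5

A tree decomposition must satisfy three properties: every vertex lies in some bag; for every edge, both endpoints lie together in some bag; and for every vertex, the bags containing it form a connected subtree. Here vertex 2 appears in no bag, so the decomposition is invalid.

No — vertex 2 appears in no bag.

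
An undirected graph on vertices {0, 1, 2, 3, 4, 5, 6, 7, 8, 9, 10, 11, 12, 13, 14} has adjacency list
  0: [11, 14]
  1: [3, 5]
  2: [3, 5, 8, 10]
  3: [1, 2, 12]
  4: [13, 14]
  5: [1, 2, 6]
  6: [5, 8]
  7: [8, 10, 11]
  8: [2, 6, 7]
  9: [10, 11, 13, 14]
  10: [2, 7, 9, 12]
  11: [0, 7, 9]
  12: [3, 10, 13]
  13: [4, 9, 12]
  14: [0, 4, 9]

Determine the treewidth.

3

A width-3 tree decomposition is:
Bags: B1 = {0, 4, 13, 14}  B2 = {0, 9, 13, 14}  B3 = {0, 9, 11, 13}  B4 = {9, 11, 12, 13}  B5 = {9, 10, 11, 12}  B6 = {7, 10, 11, 12}  B7 = {3, 7, 10, 12}  B8 = {2, 3, 7, 10}  B9 = {2, 3, 7, 8}  B10 = {1, 2, 3, 8}  B11 = {1, 2, 5, 8}  B12 = {1, 5, 6, 8}
Tree: B1–B2, B2–B3, B3–B4, B4–B5, B5–B6, B6–B7, B7–B8, B8–B9, B9–B10, B10–B11, B11–B12
Every bag has size at most 4, so the width is 4 − 1 = 3 and tw(G) ≤ 3. For the lower bound: the 4 vertex sets {0,4,14}, {13}, {9}, {7,10,11,12} are disjoint, each induces a connected subgraph, and every pair is joined by at least one edge of G. Contracting each set to a single vertex therefore yields K_{4} as a minor, and since treewidth is minor-monotone, tw(G) ≥ tw(K_{4}) = 3. Therefore the treewidth is 3.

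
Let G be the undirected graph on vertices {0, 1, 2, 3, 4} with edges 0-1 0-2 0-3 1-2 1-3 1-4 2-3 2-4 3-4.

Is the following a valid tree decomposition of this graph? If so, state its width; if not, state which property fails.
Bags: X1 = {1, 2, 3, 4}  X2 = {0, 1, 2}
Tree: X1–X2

A tree decomposition must satisfy three properties: every vertex lies in some bag; for every edge, both endpoints lie together in some bag; and for every vertex, the bags containing it form a connected subtree. Here edge (3,0) lies in no bag, so the decomposition is invalid.

No — edge (3,0) lies in no bag.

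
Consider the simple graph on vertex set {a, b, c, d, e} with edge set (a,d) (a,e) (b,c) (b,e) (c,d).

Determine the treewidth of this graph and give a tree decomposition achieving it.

Every bag has size at most 3, so the width is 3 − 1 = 2 and tw(G) ≤ 2. Since a–e–b–c–d–a is a cycle in G, G is not acyclic. Forests are exactly the graphs of treewidth ≤ 1, so tw(G) ≥ 2. Therefore the treewidth is 2.

Treewidth 2.
One optimal decomposition is:
Bags: B1 = {a, b, e}  B2 = {a, b, c}  B3 = {a, c, d}
Tree: B1–B2, B2–B3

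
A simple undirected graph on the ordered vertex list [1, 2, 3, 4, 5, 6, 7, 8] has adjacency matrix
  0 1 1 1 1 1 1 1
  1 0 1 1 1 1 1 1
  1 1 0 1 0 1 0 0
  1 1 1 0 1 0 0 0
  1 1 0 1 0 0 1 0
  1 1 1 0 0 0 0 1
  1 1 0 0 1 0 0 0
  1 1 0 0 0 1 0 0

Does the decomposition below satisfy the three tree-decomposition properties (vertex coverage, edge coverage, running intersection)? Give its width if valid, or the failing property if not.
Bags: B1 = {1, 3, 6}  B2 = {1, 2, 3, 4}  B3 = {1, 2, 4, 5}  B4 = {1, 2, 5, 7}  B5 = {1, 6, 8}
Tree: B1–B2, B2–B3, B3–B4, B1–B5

A tree decomposition must satisfy three properties: every vertex lies in some bag; for every edge, both endpoints lie together in some bag; and for every vertex, the bags containing it form a connected subtree. Here edge (2,6) lies in no bag, so the decomposition is invalid.

No — edge (2,6) lies in no bag.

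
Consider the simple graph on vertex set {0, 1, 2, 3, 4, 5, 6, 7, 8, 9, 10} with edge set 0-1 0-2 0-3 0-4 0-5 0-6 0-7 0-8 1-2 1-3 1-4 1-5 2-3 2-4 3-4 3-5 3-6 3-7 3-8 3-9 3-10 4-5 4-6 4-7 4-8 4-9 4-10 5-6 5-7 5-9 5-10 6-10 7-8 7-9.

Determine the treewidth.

4

A width-4 tree decomposition is:
Bags: B1 = {0, 1, 3, 4, 5}  B2 = {0, 3, 4, 5, 6}  B3 = {3, 4, 5, 6, 10}  B4 = {0, 1, 2, 3, 4}  B5 = {0, 3, 4, 5, 7}  B6 = {3, 4, 5, 7, 9}  B7 = {0, 3, 4, 7, 8}
Tree: B1–B2, B2–B3, B1–B4, B2–B5, B5–B6, B5–B7
The largest bag has 5 vertices, giving width 4; this decomposition certifies tw(G) ≤ 4. On the other hand G contains the 5-clique {0, 3, 4, 7, 8}. A clique must lie in a single bag of any decomposition, so no decomposition can have width below 4. Combining the bounds, tw(G) = 4.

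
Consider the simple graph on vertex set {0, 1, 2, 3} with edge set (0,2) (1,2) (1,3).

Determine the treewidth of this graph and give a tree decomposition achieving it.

Each bag holds 2 vertices, so the decomposition has width 1, which upper-bounds the treewidth. Any graph with an edge has treewidth ≥ 1, and G has the edge 0–2. The upper and lower bounds meet at 1, so that is the treewidth.

Treewidth 1.
Bags: B1 = {0, 2}  B2 = {1, 2}  B3 = {1, 3}
Tree: B1–B2, B2–B3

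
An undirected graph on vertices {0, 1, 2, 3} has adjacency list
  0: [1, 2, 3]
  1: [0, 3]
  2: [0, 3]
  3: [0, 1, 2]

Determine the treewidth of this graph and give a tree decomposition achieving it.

Treewidth 2.
One optimal decomposition is:
Bags: B1 = {0, 1, 3}  B2 = {0, 2, 3}
Tree: B1–B2

Every bag has size at most 3, so the width is 3 − 1 = 2 and tw(G) ≤ 2. On the other hand G contains the 3-clique {0, 1, 3}. A clique must lie in a single bag of any decomposition, so no decomposition can have width below 2. The upper and lower bounds meet at 2, so that is the treewidth.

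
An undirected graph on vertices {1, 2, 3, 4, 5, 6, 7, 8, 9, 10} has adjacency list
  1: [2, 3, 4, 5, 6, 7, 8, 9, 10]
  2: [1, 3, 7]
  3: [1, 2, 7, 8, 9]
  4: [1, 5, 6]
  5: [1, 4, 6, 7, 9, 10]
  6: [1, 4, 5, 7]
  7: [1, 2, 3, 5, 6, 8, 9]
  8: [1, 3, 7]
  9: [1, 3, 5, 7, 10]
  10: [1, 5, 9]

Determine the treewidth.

3

A width-3 tree decomposition is:
Bags: B1 = {1, 3, 7, 9}  B2 = {1, 5, 7, 9}  B3 = {1, 5, 9, 10}  B4 = {1, 5, 6, 7}  B5 = {1, 3, 7, 8}  B6 = {1, 4, 5, 6}  B7 = {1, 2, 3, 7}
Tree: B1–B2, B2–B3, B2–B4, B1–B5, B4–B6, B1–B7
Every bag has size at most 4, so the width is 4 − 1 = 3 and tw(G) ≤ 3. For the lower bound, the 4 vertices {1, 5, 9, 10} are pairwise adjacent, and any tree decomposition puts a clique entirely inside one bag — forcing width ≥ 3. Therefore the treewidth is 3.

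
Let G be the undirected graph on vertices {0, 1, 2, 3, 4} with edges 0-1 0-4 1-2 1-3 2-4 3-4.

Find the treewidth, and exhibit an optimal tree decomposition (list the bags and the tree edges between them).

Treewidth 2.
Bags: B1 = {1, 2, 4}  B2 = {0, 1, 4}  B3 = {1, 3, 4}
Tree: B1–B2, B2–B3

The largest bag has 3 vertices, giving width 2; this decomposition certifies tw(G) ≤ 2. The edges 4–2–1–0–4 form a cycle, so G is not a tree and its treewidth is at least 2. Therefore the treewidth is 2.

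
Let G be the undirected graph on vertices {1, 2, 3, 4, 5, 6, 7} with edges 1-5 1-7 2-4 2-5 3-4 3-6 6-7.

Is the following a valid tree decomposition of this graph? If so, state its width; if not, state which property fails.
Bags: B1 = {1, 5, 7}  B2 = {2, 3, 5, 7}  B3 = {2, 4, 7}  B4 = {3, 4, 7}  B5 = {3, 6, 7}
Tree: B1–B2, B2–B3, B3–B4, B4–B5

A tree decomposition must satisfy three properties: every vertex lies in some bag; for every edge, both endpoints lie together in some bag; and for every vertex, the bags containing it form a connected subtree. Here bags containing vertex 3 are not connected in the tree, so the decomposition is invalid.

No — bags containing vertex 3 are not connected in the tree.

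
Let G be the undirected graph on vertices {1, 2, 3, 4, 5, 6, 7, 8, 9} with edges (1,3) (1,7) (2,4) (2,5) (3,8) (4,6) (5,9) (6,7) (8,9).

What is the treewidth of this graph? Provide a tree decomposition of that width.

Each bag holds 3 vertices, so the decomposition has width 2, which upper-bounds the treewidth. For the lower bound, G contains the cycle 9–8–3–1–7–6–4–2–5–9, so G is not a forest; only forests have treewidth ≤ 1, hence tw(G) ≥ 2. The upper and lower bounds meet at 2, so that is the treewidth.

Treewidth 2.
One such decomposition:
Bags: B1 = {3, 8, 9}  B2 = {1, 3, 9}  B3 = {1, 7, 9}  B4 = {6, 7, 9}  B5 = {4, 6, 9}  B6 = {2, 4, 9}  B7 = {2, 5, 9}
Tree: B1–B2, B2–B3, B3–B4, B4–B5, B5–B6, B6–B7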